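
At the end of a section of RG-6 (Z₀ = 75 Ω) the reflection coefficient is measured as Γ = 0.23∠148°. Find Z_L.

Z_L = Z_0·(1 + Γ)/(1 − Γ) = 75·(0.805 + j0.122)/(1.2 − j0.122)

Z_L ≈ 49.2 + j12.7 Ω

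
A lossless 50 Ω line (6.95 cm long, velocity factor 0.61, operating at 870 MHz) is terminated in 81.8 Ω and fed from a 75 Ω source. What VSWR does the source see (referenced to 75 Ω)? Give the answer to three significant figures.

VSWR ≈ 2.21

λ = v/f = 0.61·c / 870 MHz = 0.21 m
βl = 2π·l/λ = 2π × 0.33 = 119°
tan(βl) = -1.81
Z_in = Z_0·(Z_L + jZ_0·tanβl)/(Z_0 + jZ_L·tanβl) = 35.8 + j15.5 Ω
Γ_s = (Z_in − Z_s)/(Z_in + Z_s) = (-39.2 + j15.5)/(111 + j15.5), |Γ_s| = 0.377
VSWR = (1 + |Γ_s|)/(1 − |Γ_s|)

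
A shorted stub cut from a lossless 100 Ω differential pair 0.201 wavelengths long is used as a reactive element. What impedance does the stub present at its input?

βl = 2π × 0.201 = 72.4°
tan(βl) = 3.14
For a shorted stub, Z_in = jZ_0·tan(βl)

Z_in ≈ +j314 Ω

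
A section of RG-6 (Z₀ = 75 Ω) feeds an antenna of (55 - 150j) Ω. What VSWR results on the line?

VSWR ≈ 7.42

Γ = (Z_L − Z_0)/(Z_L + Z_0) = (-20 − j150)/(130 − j150)
|Γ| = 151/198 = 0.762
VSWR = (1 + |Γ|)/(1 − |Γ|) = 1.76/0.238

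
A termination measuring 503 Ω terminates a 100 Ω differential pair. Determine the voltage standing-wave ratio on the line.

Γ = (503 − 100)/(503 + 100) = 0.668
VSWR = (1 + 0.668)/(1 − 0.668)

VSWR ≈ 5.03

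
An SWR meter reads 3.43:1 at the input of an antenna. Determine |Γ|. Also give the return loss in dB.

|Γ| ≈ 0.549; return loss ≈ 5.22 dB

|Γ| = (S − 1)/(S + 1) = (3.43 − 1)/(3.43 + 1) = 2.43/4.43
RL = −20·log₁₀|Γ| = −20·log₁₀(0.549)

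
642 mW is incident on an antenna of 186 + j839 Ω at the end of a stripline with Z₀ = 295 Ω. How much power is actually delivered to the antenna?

P_delivered ≈ 151 mW

|Γ| = |(-109 + j839)/(481 + j839)| = 0.875
|Γ|² = 0.765
P_refl = |Γ|²·P_inc = 491 mW, P_del = (1 − |Γ|²)·P_inc = 151 mW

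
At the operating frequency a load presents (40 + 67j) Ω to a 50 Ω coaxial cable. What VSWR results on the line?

Γ = (Z_L − Z_0)/(Z_L + Z_0) = (-10 + j67)/(90 + j67)
|Γ| = 67.7/112 = 0.604
VSWR = (1 + |Γ|)/(1 − |Γ|) = 1.6/0.396

VSWR ≈ 4.05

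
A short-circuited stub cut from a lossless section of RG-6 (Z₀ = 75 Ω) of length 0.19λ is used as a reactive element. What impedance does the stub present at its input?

βl = 2π × 0.19 = 68.4°
tan(βl) = 2.53
For a short-circuited stub, Z_in = jZ_0·tan(βl)

Z_in ≈ +j189 Ω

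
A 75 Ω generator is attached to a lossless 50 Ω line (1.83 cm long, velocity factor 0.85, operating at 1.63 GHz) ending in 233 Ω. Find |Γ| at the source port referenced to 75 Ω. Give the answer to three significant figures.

λ = v/f = 0.85·c / 1.63 GHz = 0.156 m
βl = 2π·l/λ = 2π × 0.117 = 42.1°
tan(βl) = 0.904
Z_in = Z_0·(Z_L + jZ_0·tanβl)/(Z_0 + jZ_L·tanβl) = 22.6 − j50 Ω
Γ_s = (Z_in − Z_s)/(Z_in + Z_s) = (-52.4 − j50)/(97.6 − j50), |Γ_s| = 0.66

|Γ| ≈ 0.66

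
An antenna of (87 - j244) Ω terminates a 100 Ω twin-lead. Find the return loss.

Γ = (-13 − j244)/(187 − j244), |Γ| = 0.795
RL = −20·log₁₀|Γ| = −20·log₁₀(0.795)

RL ≈ 1.99 dB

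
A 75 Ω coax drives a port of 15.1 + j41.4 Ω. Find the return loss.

RL ≈ 2.68 dB

Γ = (-59.9 + j41.4)/(90.1 + j41.4), |Γ| = 0.734
RL = −20·log₁₀|Γ| = −20·log₁₀(0.734)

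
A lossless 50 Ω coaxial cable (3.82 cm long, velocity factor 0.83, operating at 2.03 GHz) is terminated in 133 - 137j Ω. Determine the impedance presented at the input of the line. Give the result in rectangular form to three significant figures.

Z_in ≈ 12.4 + j31.2 Ω

λ = v/f = 0.83·c / 2.03 GHz = 0.123 m
βl = 2π·l/λ = 2π × 0.311 = 112°
tan(βl) = tan(112°) = -2.46
Z_in = Z_0·(Z_L + jZ_0·tanβl)/(Z_0 + jZ_L·tanβl)
     = 50·(133 − j260)/(-287 − j327)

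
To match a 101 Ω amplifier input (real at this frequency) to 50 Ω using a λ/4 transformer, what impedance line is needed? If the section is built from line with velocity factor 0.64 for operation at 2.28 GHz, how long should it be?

Z_qwt ≈ 71.1 Ω; length ≈ 2.11 cm

Z_qwt = √(Z_0·R_L) = √(50 × 101) = √5050
λ = 0.64·c/f = 0.0842 m, so l = λ/4 = 0.0211 m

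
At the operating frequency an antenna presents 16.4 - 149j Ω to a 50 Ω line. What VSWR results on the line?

Γ = (Z_L − Z_0)/(Z_L + Z_0) = (-33.6 − j149)/(66.4 − j149)
|Γ| = 153/163 = 0.936
VSWR = (1 + |Γ|)/(1 − |Γ|) = 1.94/0.0637

VSWR ≈ 30.4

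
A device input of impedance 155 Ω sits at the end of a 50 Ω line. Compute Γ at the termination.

Γ = (Z_L − Z_0)/(Z_L + Z_0) = (155 − 50)/(155 + 50) = 105/205

Γ = 0.512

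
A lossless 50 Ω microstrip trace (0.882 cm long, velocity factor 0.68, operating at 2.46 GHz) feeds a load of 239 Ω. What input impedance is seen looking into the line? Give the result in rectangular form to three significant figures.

λ = v/f = 0.68·c / 2.46 GHz = 0.0829 m
βl = 2π·l/λ = 2π × 0.106 = 38.3°
tan(βl) = tan(38.3°) = 0.789
Z_in = Z_0·(Z_L + jZ_0·tanβl)/(Z_0 + jZ_L·tanβl)
     = 50·(239 + j39.5)/(50 + j189)

Z_in ≈ 25.5 − j56.6 Ω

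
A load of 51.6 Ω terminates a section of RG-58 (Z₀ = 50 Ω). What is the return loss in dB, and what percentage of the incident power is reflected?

RL ≈ 36.1 dB; 0.0248% of incident power reflected

Γ = (51.6 − 50)/(51.6 + 50) = 0.0157
RL = −20·log₁₀(0.0157) = 36.1 dB
P_refl/P_inc = |Γ|² = 0.000248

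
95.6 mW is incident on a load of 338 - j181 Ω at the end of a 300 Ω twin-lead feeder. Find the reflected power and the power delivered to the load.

P_reflected ≈ 7.44 mW; P_delivered ≈ 88.2 mW

|Γ| = |(38 − j181)/(638 − j181)| = 0.279
|Γ|² = 0.0778
P_refl = |Γ|²·P_inc = 7.44 mW, P_del = (1 − |Γ|²)·P_inc = 88.2 mW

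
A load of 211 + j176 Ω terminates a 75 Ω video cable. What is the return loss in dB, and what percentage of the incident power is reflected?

Γ = (136 + j176)/(286 + j176), |Γ| = 0.662
RL = −20·log₁₀(0.662) = 3.58 dB
P_refl/P_inc = |Γ|² = 0.439

RL ≈ 3.58 dB; 43.9% of incident power reflected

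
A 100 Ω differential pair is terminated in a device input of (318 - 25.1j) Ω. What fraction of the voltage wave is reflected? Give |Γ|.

Γ = (Z_L − Z_0)/(Z_L + Z_0) = (218 − j25.1)/(418 − j25.1)
|Γ| = 219/419

|Γ| ≈ 0.524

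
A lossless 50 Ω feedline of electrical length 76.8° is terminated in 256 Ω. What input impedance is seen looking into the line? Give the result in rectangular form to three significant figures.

tan(βl) = tan(76.8°) = 4.26
Z_in = Z_0·(Z_L + jZ_0·tanβl)/(Z_0 + jZ_L·tanβl)
     = 50·(256 + j213)/(50 + j1090)

Z_in ≈ 10.3 − j11.3 Ω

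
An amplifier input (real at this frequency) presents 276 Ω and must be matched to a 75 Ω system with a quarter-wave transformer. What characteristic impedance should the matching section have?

Z_qwt ≈ 144 Ω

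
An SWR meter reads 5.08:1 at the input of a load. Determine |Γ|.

|Γ| = (S − 1)/(S + 1) = (5.08 − 1)/(5.08 + 1) = 4.08/6.08

|Γ| ≈ 0.671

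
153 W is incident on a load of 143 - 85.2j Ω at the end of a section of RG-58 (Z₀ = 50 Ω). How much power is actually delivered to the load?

P_delivered ≈ 98.3 W

|Γ| = |(93 − j85.2)/(193 − j85.2)| = 0.598
|Γ|² = 0.357
P_refl = |Γ|²·P_inc = 54.7 W, P_del = (1 − |Γ|²)·P_inc = 98.3 W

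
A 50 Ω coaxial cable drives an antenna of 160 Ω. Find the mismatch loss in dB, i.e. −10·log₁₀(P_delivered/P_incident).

Γ = (160 − 50)/(160 + 50) = 0.524
|Γ|² = 0.274, so P_del/P_inc = 1 − |Γ|² = 0.726
ML = −10·log₁₀(1 − |Γ|²)

mismatch loss ≈ 1.39 dB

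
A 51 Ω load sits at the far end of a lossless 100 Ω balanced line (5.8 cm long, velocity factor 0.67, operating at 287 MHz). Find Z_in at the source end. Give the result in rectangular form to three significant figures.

λ = v/f = 0.67·c / 287 MHz = 0.7 m
βl = 2π·l/λ = 2π × 0.0828 = 29.8°
tan(βl) = tan(29.8°) = 0.573
Z_in = Z_0·(Z_L + jZ_0·tanβl)/(Z_0 + jZ_L·tanβl)
     = 100·(51 + j57.3)/(100 + j29.2)

Z_in ≈ 62.4 + j39.1 Ω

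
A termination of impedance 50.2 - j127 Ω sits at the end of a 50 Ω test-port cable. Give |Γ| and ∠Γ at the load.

Γ = (Z_L − Z_0)/(Z_L + Z_0) = (0.2 − j127)/(100.2 − j127)
|Γ| = 127/162 = 0.785

Γ ≈ 0.785 ∠ -38.2°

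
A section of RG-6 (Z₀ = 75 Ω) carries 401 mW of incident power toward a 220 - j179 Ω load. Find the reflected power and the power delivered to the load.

P_reflected ≈ 179 mW; P_delivered ≈ 222 mW

|Γ| = |(145 − j179)/(295 − j179)| = 0.668
|Γ|² = 0.446
P_refl = |Γ|²·P_inc = 179 mW, P_del = (1 − |Γ|²)·P_inc = 222 mW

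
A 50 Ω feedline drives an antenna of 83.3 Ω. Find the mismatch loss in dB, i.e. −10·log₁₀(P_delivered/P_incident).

Γ = (83.3 − 50)/(83.3 + 50) = 0.25
|Γ|² = 0.0624, so P_del/P_inc = 1 − |Γ|² = 0.938
ML = −10·log₁₀(1 − |Γ|²)

mismatch loss ≈ 0.28 dB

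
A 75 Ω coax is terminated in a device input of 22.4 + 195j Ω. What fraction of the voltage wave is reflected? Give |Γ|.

|Γ| ≈ 0.927

Γ = (Z_L − Z_0)/(Z_L + Z_0) = (-52.6 + j195)/(97.4 + j195)
|Γ| = 202/218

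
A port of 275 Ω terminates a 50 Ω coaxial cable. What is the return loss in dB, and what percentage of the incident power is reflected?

Γ = (275 − 50)/(275 + 50) = 0.692
RL = −20·log₁₀(0.692) = 3.19 dB
P_refl/P_inc = |Γ|² = 0.479

RL ≈ 3.19 dB; 47.9% of incident power reflected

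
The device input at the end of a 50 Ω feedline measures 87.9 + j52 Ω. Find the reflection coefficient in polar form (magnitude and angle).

Γ = (Z_L − Z_0)/(Z_L + Z_0) = (37.9 + j52)/(137.9 + j52)
|Γ| = 64.3/147 = 0.437

Γ ≈ 0.437 ∠ 33.3°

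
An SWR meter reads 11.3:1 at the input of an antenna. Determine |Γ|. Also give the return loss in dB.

|Γ| ≈ 0.837; return loss ≈ 1.54 dB

|Γ| = (S − 1)/(S + 1) = (11.3 − 1)/(11.3 + 1) = 10.3/12.3
RL = −20·log₁₀|Γ| = −20·log₁₀(0.837)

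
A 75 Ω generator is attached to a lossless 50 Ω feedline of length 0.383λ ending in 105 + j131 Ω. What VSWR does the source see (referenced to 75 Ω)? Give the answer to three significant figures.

VSWR ≈ 7.02

βl = 2π × 0.383 = 138°
tan(βl) = -0.904
Z_in = Z_0·(Z_L + jZ_0·tanβl)/(Z_0 + jZ_L·tanβl) = 12.8 + j32.7 Ω
Γ_s = (Z_in − Z_s)/(Z_in + Z_s) = (-62.2 + j32.7)/(87.8 + j32.7), |Γ_s| = 0.751
VSWR = (1 + |Γ_s|)/(1 − |Γ_s|)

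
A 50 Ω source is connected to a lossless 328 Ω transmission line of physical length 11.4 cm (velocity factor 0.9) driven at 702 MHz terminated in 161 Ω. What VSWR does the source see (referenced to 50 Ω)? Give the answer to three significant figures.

λ = v/f = 0.9·c / 702 MHz = 0.385 m
βl = 2π·l/λ = 2π × 0.296 = 107°
tan(βl) = -3.33
Z_in = Z_0·(Z_L + jZ_0·tanβl)/(Z_0 + jZ_L·tanβl) = 530 − j226 Ω
Γ_s = (Z_in − Z_s)/(Z_in + Z_s) = (480 − j226)/(580 − j226), |Γ_s| = 0.852
VSWR = (1 + |Γ_s|)/(1 − |Γ_s|)

VSWR ≈ 12.5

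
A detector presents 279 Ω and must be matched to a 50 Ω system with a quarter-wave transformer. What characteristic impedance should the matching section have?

Z_qwt = √(Z_0·R_L) = √(50 × 279) = √13950

Z_qwt ≈ 118 Ω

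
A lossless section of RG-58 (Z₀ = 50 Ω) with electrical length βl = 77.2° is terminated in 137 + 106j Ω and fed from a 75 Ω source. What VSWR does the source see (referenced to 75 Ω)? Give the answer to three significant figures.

tan(βl) = 4.4
Z_in = Z_0·(Z_L + jZ_0·tanβl)/(Z_0 + jZ_L·tanβl) = 13 − j20.3 Ω
Γ_s = (Z_in − Z_s)/(Z_in + Z_s) = (-62 − j20.3)/(88 − j20.3), |Γ_s| = 0.723
VSWR = (1 + |Γ_s|)/(1 − |Γ_s|)

VSWR ≈ 6.21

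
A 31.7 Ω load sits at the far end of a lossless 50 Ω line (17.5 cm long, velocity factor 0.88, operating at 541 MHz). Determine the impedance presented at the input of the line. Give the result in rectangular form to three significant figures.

λ = v/f = 0.88·c / 541 MHz = 0.488 m
βl = 2π·l/λ = 2π × 0.359 = 129°
tan(βl) = tan(129°) = -1.23
Z_in = Z_0·(Z_L + jZ_0·tanβl)/(Z_0 + jZ_L·tanβl)
     = 50·(31.7 − j61.5)/(50 − j39)

Z_in ≈ 49.5 − j22.9 Ω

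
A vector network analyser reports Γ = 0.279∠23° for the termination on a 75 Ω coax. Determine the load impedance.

Z_L ≈ 123 + j29 Ω

Z_L = Z_0·(1 + Γ)/(1 − Γ) = 75·(1.26 + j0.109)/(0.743 − j0.109)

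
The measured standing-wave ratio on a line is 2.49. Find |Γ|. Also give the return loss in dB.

|Γ| ≈ 0.427; return loss ≈ 7.39 dB

|Γ| = (S − 1)/(S + 1) = (2.49 − 1)/(2.49 + 1) = 1.49/3.49
RL = −20·log₁₀|Γ| = −20·log₁₀(0.427)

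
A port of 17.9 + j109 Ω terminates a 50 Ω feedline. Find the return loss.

RL ≈ 1.06 dB

Γ = (-32.1 + j109)/(67.9 + j109), |Γ| = 0.885
RL = −20·log₁₀|Γ| = −20·log₁₀(0.885)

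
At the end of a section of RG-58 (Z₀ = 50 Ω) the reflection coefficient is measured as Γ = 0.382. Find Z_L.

Z_L ≈ 112 Ω

Z_L = Z_0·(1 + Γ)/(1 − Γ) = 50·(1.38)/(0.618)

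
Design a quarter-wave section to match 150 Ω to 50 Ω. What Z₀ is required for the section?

Z_qwt ≈ 86.6 Ω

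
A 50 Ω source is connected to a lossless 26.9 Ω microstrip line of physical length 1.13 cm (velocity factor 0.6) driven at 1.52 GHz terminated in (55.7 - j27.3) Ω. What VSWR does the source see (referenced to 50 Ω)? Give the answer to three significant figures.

VSWR ≈ 3.47

λ = v/f = 0.6·c / 1.52 GHz = 0.118 m
βl = 2π·l/λ = 2π × 0.0954 = 34.4°
tan(βl) = 0.683
Z_in = Z_0·(Z_L + jZ_0·tanβl)/(Z_0 + jZ_L·tanβl) = 16.8 − j19.3 Ω
Γ_s = (Z_in − Z_s)/(Z_in + Z_s) = (-33.2 − j19.3)/(66.8 − j19.3), |Γ_s| = 0.553
VSWR = (1 + |Γ_s|)/(1 − |Γ_s|)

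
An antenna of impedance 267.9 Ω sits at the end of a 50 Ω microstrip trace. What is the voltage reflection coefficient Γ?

Γ = (Z_L − Z_0)/(Z_L + Z_0) = (267.9 − 50)/(267.9 + 50) = 217.9/317.9

Γ = 0.685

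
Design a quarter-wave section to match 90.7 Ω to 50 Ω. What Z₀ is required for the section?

Z_qwt = √(Z_0·R_L) = √(50 × 90.7) = √4535

Z_qwt ≈ 67.3 Ω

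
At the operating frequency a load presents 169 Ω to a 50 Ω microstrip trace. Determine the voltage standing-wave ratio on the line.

For a purely resistive load, VSWR = R_L/Z_0 or Z_0/R_L (whichever > 1) = 169/50

VSWR ≈ 3.38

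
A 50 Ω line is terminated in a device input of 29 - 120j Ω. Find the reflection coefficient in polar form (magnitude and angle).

Γ ≈ 0.848 ∠ -43.3°

Γ = (Z_L − Z_0)/(Z_L + Z_0) = (-21 − j120)/(79 − j120)
|Γ| = 122/144 = 0.848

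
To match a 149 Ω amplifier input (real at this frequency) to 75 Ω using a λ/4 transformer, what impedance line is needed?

Z_qwt ≈ 106 Ω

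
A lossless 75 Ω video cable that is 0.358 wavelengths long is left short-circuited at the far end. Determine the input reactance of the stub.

X_in ≈ -93 Ω (capacitive)

βl = 2π × 0.358 = 129°
tan(βl) = -1.24
For a short-circuited stub, Z_in = jZ_0·tan(βl)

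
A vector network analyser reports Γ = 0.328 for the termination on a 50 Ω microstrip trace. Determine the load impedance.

Z_L ≈ 98.8 Ω

Z_L = Z_0·(1 + Γ)/(1 − Γ) = 50·(1.33)/(0.672)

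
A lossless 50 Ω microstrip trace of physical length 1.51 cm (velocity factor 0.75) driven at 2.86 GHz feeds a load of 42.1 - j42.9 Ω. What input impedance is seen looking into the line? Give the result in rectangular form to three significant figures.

λ = v/f = 0.75·c / 2.86 GHz = 0.0787 m
βl = 2π·l/λ = 2π × 0.192 = 69.1°
tan(βl) = tan(69.1°) = 2.62
Z_in = Z_0·(Z_L + jZ_0·tanβl)/(Z_0 + jZ_L·tanβl)
     = 50·(42.1 + j88)/(162 + j110)

Z_in ≈ 21.5 + j12.5 Ω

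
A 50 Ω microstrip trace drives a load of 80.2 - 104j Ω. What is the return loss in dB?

Γ = (30.2 − j104)/(130.2 − j104), |Γ| = 0.65
RL = −20·log₁₀|Γ| = −20·log₁₀(0.65)

RL ≈ 3.74 dB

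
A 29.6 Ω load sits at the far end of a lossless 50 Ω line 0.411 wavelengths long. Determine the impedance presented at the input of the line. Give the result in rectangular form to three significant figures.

Z_in ≈ 36.2 − j17.9 Ω

βl = 2π × 0.411 = 148°
tan(βl) = tan(148°) = -0.626
Z_in = Z_0·(Z_L + jZ_0·tanβl)/(Z_0 + jZ_L·tanβl)
     = 50·(29.6 − j31.3)/(50 − j18.5)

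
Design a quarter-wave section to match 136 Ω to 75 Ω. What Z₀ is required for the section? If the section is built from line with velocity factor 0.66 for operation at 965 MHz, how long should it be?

Z_qwt ≈ 101 Ω; length ≈ 5.13 cm

Z_qwt = √(Z_0·R_L) = √(75 × 136) = √10200
λ = 0.66·c/f = 0.205 m, so l = λ/4 = 0.0513 m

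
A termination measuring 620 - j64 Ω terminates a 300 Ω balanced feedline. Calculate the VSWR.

VSWR ≈ 2.1

Γ = (Z_L − Z_0)/(Z_L + Z_0) = (320 − j64)/(920 − j64)
|Γ| = 326/922 = 0.354
VSWR = (1 + |Γ|)/(1 − |Γ|) = 1.35/0.646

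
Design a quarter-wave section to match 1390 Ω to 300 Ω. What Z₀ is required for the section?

Z_qwt = √(Z_0·R_L) = √(300 × 1390) = √417000

Z_qwt ≈ 646 Ω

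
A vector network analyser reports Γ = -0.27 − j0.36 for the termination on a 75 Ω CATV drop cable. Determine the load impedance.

Z_L = Z_0·(1 + Γ)/(1 − Γ) = 75·(0.73 − j0.36)/(1.27 + j0.36)

Z_L ≈ 34.3 − j31 Ω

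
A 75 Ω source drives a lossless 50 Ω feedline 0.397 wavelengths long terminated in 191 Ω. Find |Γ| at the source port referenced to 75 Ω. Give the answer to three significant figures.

βl = 2π × 0.397 = 143°
tan(βl) = -0.756
Z_in = Z_0·(Z_L + jZ_0·tanβl)/(Z_0 + jZ_L·tanβl) = 32.1 + j55 Ω
Γ_s = (Z_in − Z_s)/(Z_in + Z_s) = (-42.9 + j55)/(107 + j55), |Γ_s| = 0.579

|Γ| ≈ 0.579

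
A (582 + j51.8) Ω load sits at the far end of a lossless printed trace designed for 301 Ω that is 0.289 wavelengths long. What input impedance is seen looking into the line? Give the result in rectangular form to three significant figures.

βl = 2π × 0.289 = 104°
tan(βl) = tan(104°) = -4
Z_in = Z_0·(Z_L + jZ_0·tanβl)/(Z_0 + jZ_L·tanβl)
     = 301·(582 − j1150)/(508 − j2330)

Z_in ≈ 158 + j40.8 Ω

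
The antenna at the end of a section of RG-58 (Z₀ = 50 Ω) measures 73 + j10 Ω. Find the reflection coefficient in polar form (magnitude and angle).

Γ ≈ 0.203 ∠ 18.9°

Γ = (Z_L − Z_0)/(Z_L + Z_0) = (23 + j10)/(123 + j10)
|Γ| = 25.1/123 = 0.203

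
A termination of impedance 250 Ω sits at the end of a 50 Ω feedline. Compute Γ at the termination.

Γ = (Z_L − Z_0)/(Z_L + Z_0) = (250 − 50)/(250 + 50) = 200/300

Γ = 0.667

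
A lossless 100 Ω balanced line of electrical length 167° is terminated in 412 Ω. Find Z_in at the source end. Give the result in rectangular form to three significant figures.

tan(βl) = tan(167°) = -0.231
Z_in = Z_0·(Z_L + jZ_0·tanβl)/(Z_0 + jZ_L·tanβl)
     = 100·(412 − j23.1)/(100 − j95.1)

Z_in ≈ 228 + j194 Ω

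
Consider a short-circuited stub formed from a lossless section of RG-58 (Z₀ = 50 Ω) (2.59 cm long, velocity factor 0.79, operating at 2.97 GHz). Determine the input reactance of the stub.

λ = v/f = 0.79·c / 2.97 GHz = 0.0798 m
βl = 2π·l/λ = 2π × 0.325 = 117°
tan(βl) = -1.98
For a short-circuited stub, Z_in = jZ_0·tan(βl)

X_in ≈ -98.8 Ω (capacitive)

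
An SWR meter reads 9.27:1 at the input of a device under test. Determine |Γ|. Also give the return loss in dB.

|Γ| = (S − 1)/(S + 1) = (9.27 − 1)/(9.27 + 1) = 8.27/10.3
RL = −20·log₁₀|Γ| = −20·log₁₀(0.805)

|Γ| ≈ 0.805; return loss ≈ 1.88 dB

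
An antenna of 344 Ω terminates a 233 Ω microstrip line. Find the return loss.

Γ = (344 − 233)/(344 + 233) = 0.192
RL = −20·log₁₀|Γ| = −20·log₁₀(0.192)

RL ≈ 14.3 dB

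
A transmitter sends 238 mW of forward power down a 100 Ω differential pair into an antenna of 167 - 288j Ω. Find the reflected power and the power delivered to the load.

P_reflected ≈ 135 mW; P_delivered ≈ 103 mW

|Γ| = |(67 − j288)/(267 − j288)| = 0.753
|Γ|² = 0.567
P_refl = |Γ|²·P_inc = 135 mW, P_del = (1 − |Γ|²)·P_inc = 103 mW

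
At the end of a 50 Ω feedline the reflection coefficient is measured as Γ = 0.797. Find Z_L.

Z_L = Z_0·(1 + Γ)/(1 − Γ) = 50·(1.8)/(0.203)

Z_L ≈ 443 Ω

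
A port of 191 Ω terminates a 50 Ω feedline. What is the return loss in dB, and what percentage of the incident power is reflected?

RL ≈ 4.66 dB; 34.2% of incident power reflected

Γ = (191 − 50)/(191 + 50) = 0.585
RL = −20·log₁₀(0.585) = 4.66 dB
P_refl/P_inc = |Γ|² = 0.342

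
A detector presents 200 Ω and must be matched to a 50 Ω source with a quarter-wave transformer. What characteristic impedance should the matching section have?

Z_qwt = √(Z_0·R_L) = √(50 × 200) = √10000

Z_qwt ≈ 100 Ω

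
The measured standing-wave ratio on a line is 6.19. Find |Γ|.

|Γ| ≈ 0.722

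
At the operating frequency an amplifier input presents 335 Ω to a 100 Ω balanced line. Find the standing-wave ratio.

VSWR ≈ 3.35

Γ = (335 − 100)/(335 + 100) = 0.54
VSWR = (1 + 0.54)/(1 − 0.54)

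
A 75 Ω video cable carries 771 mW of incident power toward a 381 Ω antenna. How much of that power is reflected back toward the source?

P_reflected ≈ 347 mW

Γ = (381 − 75)/(381 + 75) = 0.671
|Γ|² = 0.45
P_refl = |Γ|²·P_inc = 347 mW, P_del = (1 − |Γ|²)·P_inc = 424 mW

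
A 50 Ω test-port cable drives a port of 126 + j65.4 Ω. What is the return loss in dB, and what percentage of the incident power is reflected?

Γ = (76 + j65.4)/(176 + j65.4), |Γ| = 0.534
RL = −20·log₁₀(0.534) = 5.45 dB
P_refl/P_inc = |Γ|² = 0.285

RL ≈ 5.45 dB; 28.5% of incident power reflected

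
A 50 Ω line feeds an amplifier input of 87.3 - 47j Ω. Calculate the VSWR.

VSWR ≈ 2.41

Γ = (Z_L − Z_0)/(Z_L + Z_0) = (37.3 − j47)/(137.3 − j47)
|Γ| = 60/145 = 0.413
VSWR = (1 + |Γ|)/(1 − |Γ|) = 1.41/0.587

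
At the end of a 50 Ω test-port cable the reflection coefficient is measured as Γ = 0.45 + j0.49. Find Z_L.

Z_L = Z_0·(1 + Γ)/(1 − Γ) = 50·(1.45 + j0.49)/(0.55 − j0.49)

Z_L ≈ 51.4 + j90.3 Ω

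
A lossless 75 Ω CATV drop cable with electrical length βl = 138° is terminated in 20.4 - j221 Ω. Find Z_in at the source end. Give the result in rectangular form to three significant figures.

Z_in ≈ 13.2 + j173 Ω

tan(βl) = tan(138°) = -0.9
Z_in = Z_0·(Z_L + jZ_0·tanβl)/(Z_0 + jZ_L·tanβl)
     = 75·(20.4 − j289)/(-124 − j18.4)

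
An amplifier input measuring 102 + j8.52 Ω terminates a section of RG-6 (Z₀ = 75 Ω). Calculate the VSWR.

VSWR ≈ 1.38

Γ = (Z_L − Z_0)/(Z_L + Z_0) = (27 + j8.52)/(177 + j8.52)
|Γ| = 28.3/177 = 0.16
VSWR = (1 + |Γ|)/(1 − |Γ|) = 1.16/0.84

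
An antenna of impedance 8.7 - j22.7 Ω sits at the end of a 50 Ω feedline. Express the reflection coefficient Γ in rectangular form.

Γ ≈ -0.482 − j0.573

Γ = (Z_L − Z_0)/(Z_L + Z_0) = (-41.3 − j22.7)/(58.7 − j22.7)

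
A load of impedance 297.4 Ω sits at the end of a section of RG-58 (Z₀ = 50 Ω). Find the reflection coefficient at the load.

Γ = 0.712

Γ = (Z_L − Z_0)/(Z_L + Z_0) = (297.4 − 50)/(297.4 + 50) = 247.4/347.4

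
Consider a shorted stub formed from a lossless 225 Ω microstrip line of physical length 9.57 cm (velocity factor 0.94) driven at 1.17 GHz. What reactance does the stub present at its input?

X_in ≈ -170 Ω (capacitive)

λ = v/f = 0.94·c / 1.17 GHz = 0.241 m
βl = 2π·l/λ = 2π × 0.397 = 143°
tan(βl) = -0.755
For a shorted stub, Z_in = jZ_0·tan(βl)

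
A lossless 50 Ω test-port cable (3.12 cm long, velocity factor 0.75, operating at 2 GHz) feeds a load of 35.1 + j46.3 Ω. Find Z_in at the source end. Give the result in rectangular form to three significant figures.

Z_in ≈ 21.2 − j24.6 Ω

λ = v/f = 0.75·c / 2 GHz = 0.113 m
βl = 2π·l/λ = 2π × 0.277 = 99.8°
tan(βl) = tan(99.8°) = -5.77
Z_in = Z_0·(Z_L + jZ_0·tanβl)/(Z_0 + jZ_L·tanβl)
     = 50·(35.1 − j242)/(317 − j202)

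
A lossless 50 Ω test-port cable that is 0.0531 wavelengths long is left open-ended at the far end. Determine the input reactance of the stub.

X_in ≈ -144 Ω (capacitive)

βl = 2π × 0.0531 = 19.1°
tan(βl) = 0.347
For an open-ended stub, Z_in = −jZ_0·cot(βl) = −jZ_0/tan(βl)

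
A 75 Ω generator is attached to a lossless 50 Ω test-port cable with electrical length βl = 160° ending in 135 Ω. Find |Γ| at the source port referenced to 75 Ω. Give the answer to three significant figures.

tan(βl) = -0.364
Z_in = Z_0·(Z_L + jZ_0·tanβl)/(Z_0 + jZ_L·tanβl) = 77.8 + j58.2 Ω
Γ_s = (Z_in − Z_s)/(Z_in + Z_s) = (2.77 + j58.2)/(153 + j58.2), |Γ_s| = 0.357

|Γ| ≈ 0.357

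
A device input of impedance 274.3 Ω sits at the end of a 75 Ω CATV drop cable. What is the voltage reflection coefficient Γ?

Γ = (Z_L − Z_0)/(Z_L + Z_0) = (274.3 − 75)/(274.3 + 75) = 199.3/349.3

Γ = 0.571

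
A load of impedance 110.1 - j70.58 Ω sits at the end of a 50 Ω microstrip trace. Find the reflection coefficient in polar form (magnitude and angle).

Γ ≈ 0.53 ∠ -25.8°

Γ = (Z_L − Z_0)/(Z_L + Z_0) = (60.1 − j70.58)/(160.1 − j70.58)
|Γ| = 92.7/175 = 0.53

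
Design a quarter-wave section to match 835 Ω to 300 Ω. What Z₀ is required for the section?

Z_qwt ≈ 500 Ω

Z_qwt = √(Z_0·R_L) = √(300 × 835) = √250500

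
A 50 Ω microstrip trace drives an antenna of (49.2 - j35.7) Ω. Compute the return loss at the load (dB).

RL ≈ 9.4 dB

Γ = (-0.8 − j35.7)/(99.2 − j35.7), |Γ| = 0.339
RL = −20·log₁₀|Γ| = −20·log₁₀(0.339)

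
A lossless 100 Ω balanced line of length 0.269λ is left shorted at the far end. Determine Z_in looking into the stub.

Z_in ≈ −j834 Ω

βl = 2π × 0.269 = 96.8°
tan(βl) = -8.34
For a shorted stub, Z_in = jZ_0·tan(βl)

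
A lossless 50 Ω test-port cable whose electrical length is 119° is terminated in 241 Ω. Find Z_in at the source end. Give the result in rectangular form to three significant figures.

tan(βl) = tan(119°) = -1.8
Z_in = Z_0·(Z_L + jZ_0·tanβl)/(Z_0 + jZ_L·tanβl)
     = 50·(241 − j90.2)/(50 − j435)

Z_in ≈ 13.4 + j26.2 Ω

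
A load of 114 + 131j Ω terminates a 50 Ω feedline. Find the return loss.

RL ≈ 3.17 dB

Γ = (64 + j131)/(164 + j131), |Γ| = 0.695
RL = −20·log₁₀|Γ| = −20·log₁₀(0.695)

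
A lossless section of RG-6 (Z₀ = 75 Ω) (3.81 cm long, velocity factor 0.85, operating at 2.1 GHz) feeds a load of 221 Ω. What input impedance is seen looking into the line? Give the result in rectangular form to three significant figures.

λ = v/f = 0.85·c / 2.1 GHz = 0.121 m
βl = 2π·l/λ = 2π × 0.314 = 113°
tan(βl) = tan(113°) = -2.36
Z_in = Z_0·(Z_L + jZ_0·tanβl)/(Z_0 + jZ_L·tanβl)
     = 75·(221 − j177)/(75 − j522)

Z_in ≈ 29.4 + j27.5 Ω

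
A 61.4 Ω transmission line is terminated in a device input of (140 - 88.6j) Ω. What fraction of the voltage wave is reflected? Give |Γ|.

Γ = (Z_L − Z_0)/(Z_L + Z_0) = (78.6 − j88.6)/(201.4 − j88.6)
|Γ| = 118/220

|Γ| ≈ 0.538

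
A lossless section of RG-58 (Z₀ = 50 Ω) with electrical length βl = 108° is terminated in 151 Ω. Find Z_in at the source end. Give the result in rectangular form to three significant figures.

tan(βl) = tan(108°) = -3.08
Z_in = Z_0·(Z_L + jZ_0·tanβl)/(Z_0 + jZ_L·tanβl)
     = 50·(151 − j154)/(50 − j465)

Z_in ≈ 18.1 + j14.3 Ω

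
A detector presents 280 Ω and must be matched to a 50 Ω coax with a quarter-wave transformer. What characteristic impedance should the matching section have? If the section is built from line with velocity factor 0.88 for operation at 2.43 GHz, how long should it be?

Z_qwt ≈ 118 Ω; length ≈ 2.72 cm

Z_qwt = √(Z_0·R_L) = √(50 × 280) = √14000
λ = 0.88·c/f = 0.109 m, so l = λ/4 = 0.0272 m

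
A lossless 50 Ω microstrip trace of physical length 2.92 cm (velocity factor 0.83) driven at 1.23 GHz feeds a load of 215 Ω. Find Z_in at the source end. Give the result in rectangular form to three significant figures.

Z_in ≈ 18.2 − j35.9 Ω

λ = v/f = 0.83·c / 1.23 GHz = 0.202 m
βl = 2π·l/λ = 2π × 0.144 = 51.9°
tan(βl) = tan(51.9°) = 1.28
Z_in = Z_0·(Z_L + jZ_0·tanβl)/(Z_0 + jZ_L·tanβl)
     = 50·(215 + j63.8)/(50 + j274)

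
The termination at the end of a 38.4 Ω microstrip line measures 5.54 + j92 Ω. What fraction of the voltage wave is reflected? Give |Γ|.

|Γ| ≈ 0.958

Γ = (Z_L − Z_0)/(Z_L + Z_0) = (-32.86 + j92)/(43.94 + j92)
|Γ| = 97.7/102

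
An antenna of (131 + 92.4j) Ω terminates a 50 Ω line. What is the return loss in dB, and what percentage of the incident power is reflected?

Γ = (81 + j92.4)/(181 + j92.4), |Γ| = 0.605
RL = −20·log₁₀(0.605) = 4.37 dB
P_refl/P_inc = |Γ|² = 0.366

RL ≈ 4.37 dB; 36.6% of incident power reflected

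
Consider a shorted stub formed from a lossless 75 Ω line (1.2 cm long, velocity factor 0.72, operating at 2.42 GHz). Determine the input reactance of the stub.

X_in ≈ 84.5 Ω (inductive)

λ = v/f = 0.72·c / 2.42 GHz = 0.0893 m
βl = 2π·l/λ = 2π × 0.134 = 48.4°
tan(βl) = 1.13
For a shorted stub, Z_in = jZ_0·tan(βl)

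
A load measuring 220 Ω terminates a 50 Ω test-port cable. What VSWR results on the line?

Γ = (220 − 50)/(220 + 50) = 0.63
VSWR = (1 + 0.63)/(1 − 0.63)

VSWR ≈ 4.4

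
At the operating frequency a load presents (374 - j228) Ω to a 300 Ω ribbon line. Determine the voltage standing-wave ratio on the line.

VSWR ≈ 2.02

Γ = (Z_L − Z_0)/(Z_L + Z_0) = (74 − j228)/(674 − j228)
|Γ| = 240/712 = 0.337
VSWR = (1 + |Γ|)/(1 − |Γ|) = 1.34/0.663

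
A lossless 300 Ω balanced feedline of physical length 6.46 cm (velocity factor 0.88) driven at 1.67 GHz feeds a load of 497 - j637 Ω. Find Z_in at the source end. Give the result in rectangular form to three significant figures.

Z_in ≈ 548 + j655 Ω

λ = v/f = 0.88·c / 1.67 GHz = 0.158 m
βl = 2π·l/λ = 2π × 0.409 = 147°
tan(βl) = tan(147°) = -0.647
Z_in = Z_0·(Z_L + jZ_0·tanβl)/(Z_0 + jZ_L·tanβl)
     = 300·(497 − j831)/(-112 − j321)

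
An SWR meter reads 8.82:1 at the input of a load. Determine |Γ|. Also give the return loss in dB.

|Γ| = (S − 1)/(S + 1) = (8.82 − 1)/(8.82 + 1) = 7.82/9.82
RL = −20·log₁₀|Γ| = −20·log₁₀(0.796)

|Γ| ≈ 0.796; return loss ≈ 1.98 dB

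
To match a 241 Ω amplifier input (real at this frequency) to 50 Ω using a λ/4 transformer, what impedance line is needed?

Z_qwt ≈ 110 Ω

Z_qwt = √(Z_0·R_L) = √(50 × 241) = √12050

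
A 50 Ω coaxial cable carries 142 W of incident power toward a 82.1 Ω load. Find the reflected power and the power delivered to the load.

P_reflected ≈ 8.38 W; P_delivered ≈ 134 W

Γ = (82.1 − 50)/(82.1 + 50) = 0.243
|Γ|² = 0.059
P_refl = |Γ|²·P_inc = 8.38 W, P_del = (1 − |Γ|²)·P_inc = 134 W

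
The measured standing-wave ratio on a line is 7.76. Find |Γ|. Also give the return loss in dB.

|Γ| ≈ 0.772; return loss ≈ 2.25 dB

|Γ| = (S − 1)/(S + 1) = (7.76 − 1)/(7.76 + 1) = 6.76/8.76
RL = −20·log₁₀|Γ| = −20·log₁₀(0.772)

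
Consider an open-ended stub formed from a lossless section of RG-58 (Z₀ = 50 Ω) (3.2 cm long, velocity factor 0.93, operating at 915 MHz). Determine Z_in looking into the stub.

λ = v/f = 0.93·c / 915 MHz = 0.305 m
βl = 2π·l/λ = 2π × 0.105 = 37.8°
tan(βl) = 0.775
For an open-ended stub, Z_in = −jZ_0·cot(βl) = −jZ_0/tan(βl)

Z_in ≈ −j64.5 Ω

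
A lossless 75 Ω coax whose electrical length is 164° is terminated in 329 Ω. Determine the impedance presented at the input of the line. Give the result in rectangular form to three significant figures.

Z_in ≈ 138 + j152 Ω

tan(βl) = tan(164°) = -0.287
Z_in = Z_0·(Z_L + jZ_0·tanβl)/(Z_0 + jZ_L·tanβl)
     = 75·(329 − j21.5)/(75 − j94.3)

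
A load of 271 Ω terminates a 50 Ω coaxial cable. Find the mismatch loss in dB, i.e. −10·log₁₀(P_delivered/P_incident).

mismatch loss ≈ 2.79 dB

Γ = (271 − 50)/(271 + 50) = 0.688
|Γ|² = 0.474, so P_del/P_inc = 1 − |Γ|² = 0.526
ML = −10·log₁₀(1 − |Γ|²)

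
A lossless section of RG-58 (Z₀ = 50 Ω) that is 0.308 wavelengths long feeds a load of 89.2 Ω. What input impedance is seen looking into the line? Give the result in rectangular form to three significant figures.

Z_in ≈ 30.7 + j12.5 Ω

βl = 2π × 0.308 = 111°
tan(βl) = tan(111°) = -2.62
Z_in = Z_0·(Z_L + jZ_0·tanβl)/(Z_0 + jZ_L·tanβl)
     = 50·(89.2 − j131)/(50 − j234)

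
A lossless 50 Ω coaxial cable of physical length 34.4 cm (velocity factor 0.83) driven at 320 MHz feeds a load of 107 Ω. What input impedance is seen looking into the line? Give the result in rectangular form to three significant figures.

λ = v/f = 0.83·c / 320 MHz = 0.778 m
βl = 2π·l/λ = 2π × 0.442 = 159°
tan(βl) = tan(159°) = -0.381
Z_in = Z_0·(Z_L + jZ_0·tanβl)/(Z_0 + jZ_L·tanβl)
     = 50·(107 − j19)/(50 − j40.7)

Z_in ≈ 73.6 + j41 Ω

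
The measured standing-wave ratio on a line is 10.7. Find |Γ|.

|Γ| ≈ 0.829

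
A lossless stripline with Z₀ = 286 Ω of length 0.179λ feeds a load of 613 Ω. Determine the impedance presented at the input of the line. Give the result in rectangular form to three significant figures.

Z_in ≈ 156 − j102 Ω

βl = 2π × 0.179 = 64.4°
tan(βl) = tan(64.4°) = 2.09
Z_in = Z_0·(Z_L + jZ_0·tanβl)/(Z_0 + jZ_L·tanβl)
     = 286·(613 + j598)/(286 + j1280)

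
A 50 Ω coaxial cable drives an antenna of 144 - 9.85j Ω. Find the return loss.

Γ = (94 − j9.85)/(194 − j9.85), |Γ| = 0.487
RL = −20·log₁₀|Γ| = −20·log₁₀(0.487)

RL ≈ 6.26 dB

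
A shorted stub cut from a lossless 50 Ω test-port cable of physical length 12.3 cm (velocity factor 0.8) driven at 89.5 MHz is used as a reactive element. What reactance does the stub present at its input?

λ = v/f = 0.8·c / 89.5 MHz = 2.68 m
βl = 2π·l/λ = 2π × 0.0459 = 16.5°
tan(βl) = 0.296
For a shorted stub, Z_in = jZ_0·tan(βl)

X_in ≈ 14.8 Ω (inductive)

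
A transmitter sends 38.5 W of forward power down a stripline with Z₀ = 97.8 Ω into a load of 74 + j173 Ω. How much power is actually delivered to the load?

P_delivered ≈ 18.7 W

|Γ| = |(-23.8 + j173)/(171.8 + j173)| = 0.716
|Γ|² = 0.513
P_refl = |Γ|²·P_inc = 19.8 W, P_del = (1 − |Γ|²)·P_inc = 18.7 W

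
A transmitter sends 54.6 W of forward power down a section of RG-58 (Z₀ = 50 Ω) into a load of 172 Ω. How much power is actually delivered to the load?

Γ = (172 − 50)/(172 + 50) = 0.55
|Γ|² = 0.302
P_refl = |Γ|²·P_inc = 16.5 W, P_del = (1 − |Γ|²)·P_inc = 38.1 W

P_delivered ≈ 38.1 W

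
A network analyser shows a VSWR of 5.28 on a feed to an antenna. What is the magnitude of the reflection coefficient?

|Γ| ≈ 0.682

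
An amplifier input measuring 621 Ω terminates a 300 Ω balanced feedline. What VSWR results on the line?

VSWR ≈ 2.07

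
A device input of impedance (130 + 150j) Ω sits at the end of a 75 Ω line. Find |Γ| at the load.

|Γ| ≈ 0.629

Γ = (Z_L − Z_0)/(Z_L + Z_0) = (55 + j150)/(205 + j150)
|Γ| = 160/254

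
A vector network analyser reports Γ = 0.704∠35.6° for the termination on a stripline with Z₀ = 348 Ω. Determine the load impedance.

Z_L ≈ 500 + j813 Ω

Z_L = Z_0·(1 + Γ)/(1 − Γ) = 348·(1.57 + j0.41)/(0.428 − j0.41)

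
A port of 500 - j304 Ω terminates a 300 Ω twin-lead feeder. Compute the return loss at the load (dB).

RL ≈ 7.43 dB

Γ = (200 − j304)/(800 − j304), |Γ| = 0.425
RL = −20·log₁₀|Γ| = −20·log₁₀(0.425)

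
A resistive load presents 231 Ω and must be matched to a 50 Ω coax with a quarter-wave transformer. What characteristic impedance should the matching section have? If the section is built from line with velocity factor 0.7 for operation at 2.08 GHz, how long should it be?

Z_qwt = √(Z_0·R_L) = √(50 × 231) = √11550
λ = 0.7·c/f = 0.101 m, so l = λ/4 = 0.0252 m

Z_qwt ≈ 107 Ω; length ≈ 2.52 cm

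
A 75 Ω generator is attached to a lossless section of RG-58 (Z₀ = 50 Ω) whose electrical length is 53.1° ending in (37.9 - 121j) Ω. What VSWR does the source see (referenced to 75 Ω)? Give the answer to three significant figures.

VSWR ≈ 13.9

tan(βl) = 1.33
Z_in = Z_0·(Z_L + jZ_0·tanβl)/(Z_0 + jZ_L·tanβl) = 5.58 − j14.2 Ω
Γ_s = (Z_in − Z_s)/(Z_in + Z_s) = (-69.4 − j14.2)/(80.6 − j14.2), |Γ_s| = 0.866
VSWR = (1 + |Γ_s|)/(1 − |Γ_s|)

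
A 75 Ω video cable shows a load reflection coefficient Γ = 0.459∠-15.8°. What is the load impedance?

Z_L = Z_0·(1 + Γ)/(1 − Γ) = 75·(1.44 − j0.125)/(0.558 + j0.125)

Z_L ≈ 181 − j57.3 Ω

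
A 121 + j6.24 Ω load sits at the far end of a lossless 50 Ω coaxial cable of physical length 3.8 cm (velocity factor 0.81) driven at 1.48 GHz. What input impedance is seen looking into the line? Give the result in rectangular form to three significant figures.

λ = v/f = 0.81·c / 1.48 GHz = 0.164 m
βl = 2π·l/λ = 2π × 0.231 = 83.3°
tan(βl) = tan(83.3°) = 8.54
Z_in = Z_0·(Z_L + jZ_0·tanβl)/(Z_0 + jZ_L·tanβl)
     = 50·(121 + j433)/(-3.27 + j1030)

Z_in ≈ 20.9 − j5.92 Ω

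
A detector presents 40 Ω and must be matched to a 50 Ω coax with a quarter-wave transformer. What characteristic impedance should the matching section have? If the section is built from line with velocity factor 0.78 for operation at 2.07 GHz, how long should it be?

Z_qwt ≈ 44.7 Ω; length ≈ 2.83 cm

Z_qwt = √(Z_0·R_L) = √(50 × 40) = √2000
λ = 0.78·c/f = 0.113 m, so l = λ/4 = 0.0283 m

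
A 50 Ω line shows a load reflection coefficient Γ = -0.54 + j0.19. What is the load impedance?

Z_L ≈ 14 + j7.89 Ω

Z_L = Z_0·(1 + Γ)/(1 − Γ) = 50·(0.46 + j0.19)/(1.54 − j0.19)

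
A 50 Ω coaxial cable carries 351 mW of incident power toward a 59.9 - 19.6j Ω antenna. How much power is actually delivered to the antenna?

P_delivered ≈ 337 mW

|Γ| = |(9.9 − j19.6)/(109.9 − j19.6)| = 0.197
|Γ|² = 0.0387
P_refl = |Γ|²·P_inc = 13.6 mW, P_del = (1 − |Γ|²)·P_inc = 337 mW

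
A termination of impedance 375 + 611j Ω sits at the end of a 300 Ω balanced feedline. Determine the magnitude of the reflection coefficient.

|Γ| ≈ 0.676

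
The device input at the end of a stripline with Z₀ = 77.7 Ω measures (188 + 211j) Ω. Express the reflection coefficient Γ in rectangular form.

Γ = (Z_L − Z_0)/(Z_L + Z_0) = (110.3 + j211)/(265.7 + j211)

Γ ≈ 0.641 + j0.285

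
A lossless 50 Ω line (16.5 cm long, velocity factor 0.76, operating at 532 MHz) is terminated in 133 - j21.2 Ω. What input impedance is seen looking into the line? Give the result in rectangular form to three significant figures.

Z_in ≈ 40.1 + j46 Ω

λ = v/f = 0.76·c / 532 MHz = 0.429 m
βl = 2π·l/λ = 2π × 0.385 = 139°
tan(βl) = tan(139°) = -0.882
Z_in = Z_0·(Z_L + jZ_0·tanβl)/(Z_0 + jZ_L·tanβl)
     = 50·(133 − j65.3)/(31.3 − j117)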